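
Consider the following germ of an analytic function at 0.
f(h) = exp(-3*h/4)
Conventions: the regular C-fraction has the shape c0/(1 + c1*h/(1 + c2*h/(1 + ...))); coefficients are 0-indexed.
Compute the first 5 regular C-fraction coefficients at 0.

The regular C-fraction coefficients are [1, 3/4, -3/8, 1/8, -1/8].

Taylor coefficients (expand at 0): a_0 = 1, a_1 = -3/4, a_2 = 9/32, a_3 = -9/128, a_4 = 27/2048.
c0 = a_0 = 1. Peel one level at a time: if S = 1 + c*h/S' with S'(0) = 1, then c is the h-coefficient of S and S' = c*h/(S - 1).
S_1 = c0/f = 1 + (3/4)*h + (9/32)*h^2 + ...; c1 = 3/4.
S_2 = c1*h/(S_1 - 1) = 1 + (-3/8)*h + (3/64)*h^2 + ...; c2 = -3/8.
S_3 = c2*h/(S_2 - 1) = 1 + (1/8)*h + (1/64)*h^2 + ...; c3 = 1/8.
S_4 = c3*h/(S_3 - 1) = 1 + (-1/8)*h + ...; c4 = -1/8.


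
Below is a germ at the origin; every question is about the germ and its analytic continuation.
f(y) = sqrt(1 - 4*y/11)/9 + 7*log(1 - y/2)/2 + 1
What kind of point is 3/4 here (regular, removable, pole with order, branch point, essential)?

There is no denominator, hence no pole anywhere.
Branch term sqrt(1 - y/(11/4)): argument at 3/4 is 8/11, nonzero, so 3/4 is not its branch point (a point on a principal cut is still regular for the continued germ).
Branch term log(1 - y/(2)): argument at 3/4 is 5/8, nonzero, so 3/4 is not its branch point (a point on a principal cut is still regular for the continued germ).
So the germ continues analytically to 3/4.

The point is a regular point.


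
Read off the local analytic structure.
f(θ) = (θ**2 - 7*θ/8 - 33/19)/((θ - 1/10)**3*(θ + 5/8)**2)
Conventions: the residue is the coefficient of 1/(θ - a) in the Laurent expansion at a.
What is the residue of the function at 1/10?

The residue is -191576000/13438339.

At the order-3 pole 1/10 set g(θ) = (θ - (1/10))^3*f(θ) = (θ**2 - 7*θ/8 - 33/19)/(θ + 5/8)**2.
Order-3 pole: residue = g''(a)/2; g''(1/10) = -383152000/13438339, so the residue is -191576000/13438339.


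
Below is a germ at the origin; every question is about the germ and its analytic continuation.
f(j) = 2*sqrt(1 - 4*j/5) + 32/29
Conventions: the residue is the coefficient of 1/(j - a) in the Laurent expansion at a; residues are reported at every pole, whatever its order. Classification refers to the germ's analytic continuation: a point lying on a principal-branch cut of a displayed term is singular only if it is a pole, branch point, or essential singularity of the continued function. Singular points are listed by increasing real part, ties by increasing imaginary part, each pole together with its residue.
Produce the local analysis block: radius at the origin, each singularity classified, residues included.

Radius of convergence at 0: 5/4.
At 5/4: an algebraic (square-root) branch point.

Branch term (2)*sqrt(1 - j/(5/4)): its argument vanishes at j = 5/4, a square-root branch point, modulus 5/4.
The radius of convergence is the smallest modulus among the singular points: 5/4.


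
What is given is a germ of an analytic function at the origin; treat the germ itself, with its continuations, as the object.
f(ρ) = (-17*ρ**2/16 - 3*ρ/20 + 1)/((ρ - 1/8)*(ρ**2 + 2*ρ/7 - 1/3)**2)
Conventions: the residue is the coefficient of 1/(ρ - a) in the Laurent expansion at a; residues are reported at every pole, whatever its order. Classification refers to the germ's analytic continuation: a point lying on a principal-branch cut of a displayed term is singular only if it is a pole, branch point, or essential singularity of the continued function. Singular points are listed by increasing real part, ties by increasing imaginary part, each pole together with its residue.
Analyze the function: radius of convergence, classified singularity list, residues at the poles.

Denominator factor (ρ - 1/8): pole of order 1 at 1/8, modulus 1/8.
Denominator factor (ρ**2 + 2*ρ/7 - 1/3)^2: discriminant 208/147, real irrational roots -1/7 + (2/21)*sqrt(39) and -1/7 - (2/21)*sqrt(39); poles of order 2, moduli -1/7 + (2/21)*sqrt(39) and 1/7 + (2/21)*sqrt(39).
The radius of convergence is the smallest modulus among the singular points: 1/8.
The factor ρ**2 + 2*ρ/7 - 1/3 splits as (ρ - a)(ρ - a') with a = -1/7 - (2/21)*sqrt(39), a' = -1/7 + (2/21)*sqrt(39). At the order-2 pole a set g(ρ) = (ρ - a)^2*f(ρ) = [(-17*ρ**2/16 - 3*ρ/20 + 1)/(ρ - 1/8)] / (ρ - a')^2.
Order-2 pole: residue = g'(a); g'(-1/7 - (2/21)*sqrt(39)) = -4356198/718205 + (4558503369/7768105280)*sqrt(39), so the residue is -4356198/718205 + (4558503369/7768105280)*sqrt(39).
At the order-1 pole 1/8 set g(ρ) = (ρ - (1/8))*f(ρ) = (-17*ρ**2/16 - 3*ρ/20 + 1)/(ρ**2 + 2*ρ/7 - 1/3)**2.
Simple pole: residue = g(a) at a = 1/8, which is 8712396/718205.
The factor ρ**2 + 2*ρ/7 - 1/3 splits as (ρ - a)(ρ - a') with a = -1/7 + (2/21)*sqrt(39), a' = -1/7 - (2/21)*sqrt(39). At the order-2 pole a set g(ρ) = (ρ - a)^2*f(ρ) = [(-17*ρ**2/16 - 3*ρ/20 + 1)/(ρ - 1/8)] / (ρ - a')^2.
Order-2 pole: residue = g'(a); g'(-1/7 + (2/21)*sqrt(39)) = -4356198/718205 - (4558503369/7768105280)*sqrt(39), so the residue is -4356198/718205 - (4558503369/7768105280)*sqrt(39).
List the singular points by increasing real part (a conjugate pair: the negative imaginary part first).

Radius of convergence at 0: 1/8.
At -1/7 - (2/21)*sqrt(39): a pole of order 2; residue -4356198/718205 + (4558503369/7768105280)*sqrt(39).
At 1/8: a pole of order 1; residue 8712396/718205.
At -1/7 + (2/21)*sqrt(39): a pole of order 2; residue -4356198/718205 - (4558503369/7768105280)*sqrt(39).


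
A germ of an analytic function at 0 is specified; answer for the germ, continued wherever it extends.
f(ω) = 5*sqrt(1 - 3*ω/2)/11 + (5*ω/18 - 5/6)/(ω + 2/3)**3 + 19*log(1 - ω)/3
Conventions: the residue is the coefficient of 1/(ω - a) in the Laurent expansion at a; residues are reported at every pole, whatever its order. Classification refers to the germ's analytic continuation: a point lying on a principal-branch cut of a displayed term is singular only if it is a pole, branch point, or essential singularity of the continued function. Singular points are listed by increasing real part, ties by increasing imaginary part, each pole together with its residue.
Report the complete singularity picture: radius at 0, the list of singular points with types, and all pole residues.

Radius of convergence at 0: 2/3.
At -2/3: a pole of order 3; residue 0.
At 2/3: an algebraic (square-root) branch point.
At 1: a logarithmic branch point.

Denominator factor (ω + 2/3)^3: pole of order 3 at -2/3, modulus 2/3.
Branch term (5/11)*sqrt(1 - ω/(2/3)): its argument vanishes at ω = 2/3, a square-root branch point, modulus 2/3.
Branch term (19/3)*log(1 - ω/(1)): its argument vanishes at ω = 1, a logarithmic branch point, modulus 1.
The radius of convergence is the smallest modulus among the singular points: 2/3.
The branch terms are analytic at -2/3 and contribute nothing to the residue; only the rational part matters.
At the order-3 pole -2/3 set g(ω) = (ω - (-2/3))^3*(rational part) = 5*ω/18 - 5/6.
Order-3 pole: residue = g''(a)/2; g''(-2/3) = 0, so the residue is 0.
List the singular points by increasing real part (a conjugate pair: the negative imaginary part first).


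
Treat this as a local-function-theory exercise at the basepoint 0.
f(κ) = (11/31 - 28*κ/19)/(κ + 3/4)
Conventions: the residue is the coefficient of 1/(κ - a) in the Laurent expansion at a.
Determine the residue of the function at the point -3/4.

The residue is 860/589.

At the order-1 pole -3/4 set g(κ) = (κ - (-3/4))*f(κ) = 11/31 - 28*κ/19.
Simple pole: residue = g(a) at a = -3/4, which is 860/589.


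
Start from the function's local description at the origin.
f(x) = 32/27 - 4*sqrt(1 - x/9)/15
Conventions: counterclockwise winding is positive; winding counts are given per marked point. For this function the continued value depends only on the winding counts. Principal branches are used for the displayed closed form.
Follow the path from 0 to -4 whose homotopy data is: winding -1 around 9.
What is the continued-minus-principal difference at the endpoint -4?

Continued minus principal equals (8/45)*sqrt(13).

The rational part is single-valued and drops out of the difference; each branch term changes only by its own monodromy.
(-4/15)*sqrt(1 - x/(9)): winding -1 is odd, the square root flips sign, contributing -2*(-4/15)*sqrt(1 - (-4)/(9)) = -2*(-4/15)*sqrt(13/9) = (8/45)*sqrt(13).
Summing the contributions at x = -4 gives (8/45)*sqrt(13).


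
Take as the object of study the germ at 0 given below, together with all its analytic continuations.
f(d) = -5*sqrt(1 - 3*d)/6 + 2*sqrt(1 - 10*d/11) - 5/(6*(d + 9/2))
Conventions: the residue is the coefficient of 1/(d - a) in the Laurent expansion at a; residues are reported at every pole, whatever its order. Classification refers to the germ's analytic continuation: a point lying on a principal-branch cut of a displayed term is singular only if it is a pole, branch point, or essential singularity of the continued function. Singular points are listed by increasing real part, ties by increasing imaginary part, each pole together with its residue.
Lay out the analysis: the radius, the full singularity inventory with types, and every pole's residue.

Radius of convergence at 0: 1/3.
At -9/2: a pole of order 1; residue -5/6.
At 1/3: an algebraic (square-root) branch point.
At 11/10: an algebraic (square-root) branch point.

Denominator factor (d + 9/2): pole of order 1 at -9/2, modulus 9/2.
Branch term (2)*sqrt(1 - d/(11/10)): its argument vanishes at d = 11/10, a square-root branch point, modulus 11/10.
Branch term (-5/6)*sqrt(1 - d/(1/3)): its argument vanishes at d = 1/3, a square-root branch point, modulus 1/3.
The radius of convergence is the smallest modulus among the singular points: 1/3.
The branch terms are analytic at -9/2 and contribute nothing to the residue; only the rational part matters.
At the order-1 pole -9/2 set g(d) = (d - (-9/2))*(rational part) = -5/6.
Simple pole: residue = g(a) at a = -9/2, which is -5/6.
List the singular points by increasing real part (a conjugate pair: the negative imaginary part first).


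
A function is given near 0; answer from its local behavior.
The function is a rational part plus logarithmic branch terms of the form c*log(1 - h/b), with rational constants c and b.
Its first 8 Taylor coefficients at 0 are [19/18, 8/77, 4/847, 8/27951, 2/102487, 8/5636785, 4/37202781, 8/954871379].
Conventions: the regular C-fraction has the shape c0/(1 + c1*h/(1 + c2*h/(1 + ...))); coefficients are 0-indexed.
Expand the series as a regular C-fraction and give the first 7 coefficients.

The regular C-fraction coefficients are [19/18, -144/1463, 155/2926, 133/10230, -299/5115, -31/3289, -237/6578].

Taylor coefficients (read off): a_0 = 19/18, a_1 = 8/77, a_2 = 4/847, a_3 = 8/27951, a_4 = 2/102487, a_5 = 8/5636785, a_6 = 4/37202781.
c0 = a_0 = 19/18. Peel one level at a time: if S = 1 + c*h/S' with S'(0) = 1, then c is the h-coefficient of S and S' = c*h/(S - 1).
S_1 = c0/f = 1 + (-144/1463)*h + (11160/2140369)*h^2 + ...; c1 = -144/1463.
S_2 = c1*h/(S_1 - 1) = 1 + (155/2926)*h + (-1/1452)*h^2 + ...; c2 = 155/2926.
S_3 = c2*h/(S_2 - 1) = 1 + (133/10230)*h + (39767/52326450)*h^2 + ...; c3 = 133/10230.
S_4 = c3*h/(S_3 - 1) = 1 + (-299/5115)*h + (-1/1815)*h^2 + ...; c4 = -299/5115.
S_5 = c4*h/(S_4 - 1) = 1 + (-31/3289)*h + (-7347/21635042)*h^2 + ...; c5 = -31/3289.
S_6 = c5*h/(S_5 - 1) = 1 + (-237/6578)*h + ...; c6 = -237/6578.


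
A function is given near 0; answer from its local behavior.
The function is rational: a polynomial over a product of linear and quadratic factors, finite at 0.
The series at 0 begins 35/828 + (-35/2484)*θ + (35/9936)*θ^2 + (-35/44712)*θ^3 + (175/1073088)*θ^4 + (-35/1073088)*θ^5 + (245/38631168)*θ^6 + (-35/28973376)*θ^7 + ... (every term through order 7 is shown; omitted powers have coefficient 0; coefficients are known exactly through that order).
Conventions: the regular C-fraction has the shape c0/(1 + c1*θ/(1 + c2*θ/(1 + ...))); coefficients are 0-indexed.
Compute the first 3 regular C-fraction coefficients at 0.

The regular C-fraction coefficients are [35/828, 1/3, -1/12].

Taylor coefficients (read off): a_0 = 35/828, a_1 = -35/2484, a_2 = 35/9936.
c0 = a_0 = 35/828. Peel one level at a time: if S = 1 + c*θ/S' with S'(0) = 1, then c is the θ-coefficient of S and S' = c*θ/(S - 1).
S_1 = c0/f = 1 + (1/3)*θ + (1/36)*θ^2 + ...; c1 = 1/3.
S_2 = c1*θ/(S_1 - 1) = 1 + (-1/12)*θ + ...; c2 = -1/12.


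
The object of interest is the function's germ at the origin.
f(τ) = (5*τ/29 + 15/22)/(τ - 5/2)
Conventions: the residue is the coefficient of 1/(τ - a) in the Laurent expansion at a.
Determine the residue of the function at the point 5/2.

At the order-1 pole 5/2 set g(τ) = (τ - (5/2))*f(τ) = 5*τ/29 + 15/22.
Simple pole: residue = g(a) at a = 5/2, which is 355/319.

The residue is 355/319.


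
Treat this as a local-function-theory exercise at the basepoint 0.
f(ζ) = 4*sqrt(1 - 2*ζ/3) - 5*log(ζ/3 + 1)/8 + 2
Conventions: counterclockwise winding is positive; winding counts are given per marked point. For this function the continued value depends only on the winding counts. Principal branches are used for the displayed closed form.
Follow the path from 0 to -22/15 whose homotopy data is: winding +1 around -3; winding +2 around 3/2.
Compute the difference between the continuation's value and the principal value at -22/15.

The rational part is single-valued and drops out of the difference; each branch term changes only by its own monodromy.
(4)*sqrt(1 - ζ/(3/2)): winding +2 is even, the square root returns to the same sheet, contribution 0.
(-5/8)*log(1 - ζ/(-3)): each positive loop around -3 adds 2*pi*i to the log, so winding +1 contributes (-5/8)*(1)*2*pi*i = -(5/4)*pi*i.
Summing the contributions at ζ = -22/15 gives -(5/4)*pi*i.

Continued minus principal equals -(5/4)*pi*i.


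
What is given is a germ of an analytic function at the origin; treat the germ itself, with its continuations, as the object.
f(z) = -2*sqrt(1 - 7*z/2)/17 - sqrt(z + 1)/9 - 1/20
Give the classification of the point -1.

The point is an algebraic (square-root) branch point.

The term (-1/9)*sqrt(1 - z/(-1)) has argument 1 - -1/(-1) = 0 at -1: a square-root (algebraic, two-sheeted) branch point; the remaining terms are analytic or single-valued there.


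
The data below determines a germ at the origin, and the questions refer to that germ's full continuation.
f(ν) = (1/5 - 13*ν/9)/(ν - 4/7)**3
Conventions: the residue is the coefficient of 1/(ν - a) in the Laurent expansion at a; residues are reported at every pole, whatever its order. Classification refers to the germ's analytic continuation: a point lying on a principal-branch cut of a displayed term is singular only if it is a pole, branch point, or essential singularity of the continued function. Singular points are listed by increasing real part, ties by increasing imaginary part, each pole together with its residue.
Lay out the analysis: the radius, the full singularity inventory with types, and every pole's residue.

Radius of convergence at 0: 4/7.
At 4/7: a pole of order 3; residue 0.

Denominator factor (ν - 4/7)^3: pole of order 3 at 4/7, modulus 4/7.
The radius of convergence is the smallest modulus among the singular points: 4/7.
At the order-3 pole 4/7 set g(ν) = (ν - (4/7))^3*f(ν) = 1/5 - 13*ν/9.
Order-3 pole: residue = g''(a)/2; g''(4/7) = 0, so the residue is 0.


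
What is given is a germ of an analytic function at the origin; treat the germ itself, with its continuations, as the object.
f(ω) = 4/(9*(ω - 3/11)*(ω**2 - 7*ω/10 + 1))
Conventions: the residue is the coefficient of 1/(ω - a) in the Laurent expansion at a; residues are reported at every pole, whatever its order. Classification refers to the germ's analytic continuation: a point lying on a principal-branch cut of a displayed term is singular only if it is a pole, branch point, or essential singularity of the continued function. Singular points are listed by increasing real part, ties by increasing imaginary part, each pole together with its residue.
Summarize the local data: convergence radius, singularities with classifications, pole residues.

Radius of convergence at 0: 3/11.
At 3/11: a pole of order 1; residue 4840/9621.
At (7/20) - ((3/20)*sqrt(39))*i: a pole of order 1; residue (-2420/9621) + ((3740/1125657)*sqrt(39))*i.
At (7/20) + ((3/20)*sqrt(39))*i: a pole of order 1; residue (-2420/9621) - ((3740/1125657)*sqrt(39))*i.

Denominator factor (ω**2 - 7*ω/10 + 1): discriminant -351/100, complex-conjugate roots (7/20) + ((3/20)*sqrt(39))*i and (7/20) - ((3/20)*sqrt(39))*i; poles of order 1, moduli 1 and 1.
Denominator factor (ω - 3/11): pole of order 1 at 3/11, modulus 3/11.
The radius of convergence is the smallest modulus among the singular points: 3/11.
At the order-1 pole 3/11 set g(ω) = (ω - (3/11))*f(ω) = 4/(9*(ω**2 - 7*ω/10 + 1)).
Simple pole: residue = g(a) at a = 3/11, which is 4840/9621.
The factor ω**2 - 7*ω/10 + 1 splits as (ω - a)(ω - a') with a = (7/20) - ((3/20)*sqrt(39))*i, a' = (7/20) + ((3/20)*sqrt(39))*i. At the order-1 pole a set g(ω) = (ω - a)*f(ω) = [4/(9*(ω - 3/11))] / (ω - a').
Simple pole: residue = g(a) at a = (7/20) - ((3/20)*sqrt(39))*i, which is (-2420/9621) + ((3740/1125657)*sqrt(39))*i.
The factor ω**2 - 7*ω/10 + 1 splits as (ω - a)(ω - a') with a = (7/20) + ((3/20)*sqrt(39))*i, a' = (7/20) - ((3/20)*sqrt(39))*i. At the order-1 pole a set g(ω) = (ω - a)*f(ω) = [4/(9*(ω - 3/11))] / (ω - a').
Simple pole: residue = g(a) at a = (7/20) + ((3/20)*sqrt(39))*i, which is (-2420/9621) - ((3740/1125657)*sqrt(39))*i.
List the singular points by increasing real part (a conjugate pair: the negative imaginary part first).


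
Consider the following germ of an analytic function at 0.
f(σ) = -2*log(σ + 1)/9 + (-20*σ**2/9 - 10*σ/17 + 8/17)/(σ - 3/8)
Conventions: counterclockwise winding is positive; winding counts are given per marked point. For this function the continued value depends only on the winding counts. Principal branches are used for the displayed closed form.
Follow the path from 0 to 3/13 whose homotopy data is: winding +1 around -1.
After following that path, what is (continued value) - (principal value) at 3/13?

Continued minus principal equals -(4/9)*pi*i.

The rational part is single-valued and drops out of the difference; each branch term changes only by its own monodromy.
(-2/9)*log(1 - σ/(-1)): each positive loop around -1 adds 2*pi*i to the log, so winding +1 contributes (-2/9)*(1)*2*pi*i = -(4/9)*pi*i.
Summing the contributions at σ = 3/13 gives -(4/9)*pi*i.


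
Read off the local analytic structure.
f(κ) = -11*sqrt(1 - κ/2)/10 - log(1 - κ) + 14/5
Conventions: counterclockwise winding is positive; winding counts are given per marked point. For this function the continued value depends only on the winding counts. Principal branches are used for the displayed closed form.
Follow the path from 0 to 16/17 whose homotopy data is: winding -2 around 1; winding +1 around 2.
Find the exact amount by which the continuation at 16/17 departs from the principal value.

Continued minus principal equals ((33/85)*sqrt(17)) + ((4)*pi)*i.

The rational part is single-valued and drops out of the difference; each branch term changes only by its own monodromy.
(-1)*log(1 - κ/(1)): each positive loop around 1 adds 2*pi*i to the log, so winding -2 contributes (-1)*(-2)*2*pi*i = (4)*pi*i.
(-11/10)*sqrt(1 - κ/(2)): winding +1 is odd, the square root flips sign, contributing -2*(-11/10)*sqrt(1 - (16/17)/(2)) = -2*(-11/10)*sqrt(9/17) = (33/85)*sqrt(17).
Summing the contributions at κ = 16/17 gives ((33/85)*sqrt(17)) + ((4)*pi)*i.


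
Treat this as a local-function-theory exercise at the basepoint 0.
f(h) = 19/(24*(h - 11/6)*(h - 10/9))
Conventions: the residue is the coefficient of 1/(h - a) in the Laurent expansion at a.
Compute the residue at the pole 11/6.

At the order-1 pole 11/6 set g(h) = (h - (11/6))*f(h) = 19/(24*(h - 10/9)).
Simple pole: residue = g(a) at a = 11/6, which is 57/52.

The residue is 57/52.


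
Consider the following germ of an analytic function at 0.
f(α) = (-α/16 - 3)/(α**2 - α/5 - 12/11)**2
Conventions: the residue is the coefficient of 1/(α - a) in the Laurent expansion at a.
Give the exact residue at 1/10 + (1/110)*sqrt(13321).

The residue is (132275/23464336)*sqrt(13321).

The factor α**2 - α/5 - 12/11 splits as (α - a)(α - a') with a = 1/10 + (1/110)*sqrt(13321), a' = 1/10 - (1/110)*sqrt(13321). At the order-2 pole a set g(α) = (α - a)^2*f(α) = [-α/16 - 3] / (α - a')^2.
Order-2 pole: residue = g'(a); g'(1/10 + (1/110)*sqrt(13321)) = (132275/23464336)*sqrt(13321), so the residue is (132275/23464336)*sqrt(13321).


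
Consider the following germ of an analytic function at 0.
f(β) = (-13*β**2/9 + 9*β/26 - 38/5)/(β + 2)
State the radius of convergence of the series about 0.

Denominator factor (β + 2): pole of order 1 at -2, modulus 2.
The radius of convergence is the smallest modulus among the singular points: 2.

The radius of convergence is 2.


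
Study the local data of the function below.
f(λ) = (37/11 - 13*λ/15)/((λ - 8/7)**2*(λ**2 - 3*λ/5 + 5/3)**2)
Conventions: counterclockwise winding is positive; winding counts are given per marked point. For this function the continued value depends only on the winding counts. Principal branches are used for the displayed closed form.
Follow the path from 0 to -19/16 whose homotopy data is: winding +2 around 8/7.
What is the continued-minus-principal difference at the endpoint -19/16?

The function is rational, hence single-valued: continuing it around any pole returns the same value, so the difference is 0.

Continued minus principal equals 0.


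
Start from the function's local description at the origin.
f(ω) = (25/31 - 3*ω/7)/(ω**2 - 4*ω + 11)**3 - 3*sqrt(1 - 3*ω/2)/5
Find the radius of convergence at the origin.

Denominator factor (ω**2 - 4*ω + 11)^3: discriminant -28, complex-conjugate roots (2) + (sqrt(7))*i and (2) - (sqrt(7))*i; poles of order 3, moduli sqrt(11) and sqrt(11).
Branch term (-3/5)*sqrt(1 - ω/(2/3)): its argument vanishes at ω = 2/3, a square-root branch point, modulus 2/3.
The radius of convergence is the smallest modulus among the singular points: 2/3.

The radius of convergence is 2/3.


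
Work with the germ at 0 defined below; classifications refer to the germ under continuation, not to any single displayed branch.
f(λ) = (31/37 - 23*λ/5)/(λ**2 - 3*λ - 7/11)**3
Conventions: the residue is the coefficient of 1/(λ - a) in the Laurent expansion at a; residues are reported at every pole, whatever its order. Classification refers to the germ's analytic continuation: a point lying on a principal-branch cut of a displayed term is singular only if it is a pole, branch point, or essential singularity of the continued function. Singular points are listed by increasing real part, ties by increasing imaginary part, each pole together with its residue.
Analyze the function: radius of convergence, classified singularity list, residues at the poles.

Radius of convergence at 0: -3/2 + (1/22)*sqrt(1397).
At 3/2 - (1/22)*sqrt(1397): a pole of order 3; residue (814209/378950855)*sqrt(1397).
At 3/2 + (1/22)*sqrt(1397): a pole of order 3; residue -(814209/378950855)*sqrt(1397).

Denominator factor (λ**2 - 3*λ - 7/11)^3: discriminant 127/11, real irrational roots 3/2 + (1/22)*sqrt(1397) and 3/2 - (1/22)*sqrt(1397); poles of order 3, moduli 3/2 + (1/22)*sqrt(1397) and -3/2 + (1/22)*sqrt(1397).
The radius of convergence is the smallest modulus among the singular points: -3/2 + (1/22)*sqrt(1397).
The factor λ**2 - 3*λ - 7/11 splits as (λ - a)(λ - a') with a = 3/2 - (1/22)*sqrt(1397), a' = 3/2 + (1/22)*sqrt(1397). At the order-3 pole a set g(λ) = (λ - a)^3*f(λ) = [31/37 - 23*λ/5] / (λ - a')^3.
Order-3 pole: residue = g''(a)/2; g''(3/2 - (1/22)*sqrt(1397)) = (1628418/378950855)*sqrt(1397), so the residue is (814209/378950855)*sqrt(1397).
The factor λ**2 - 3*λ - 7/11 splits as (λ - a)(λ - a') with a = 3/2 + (1/22)*sqrt(1397), a' = 3/2 - (1/22)*sqrt(1397). At the order-3 pole a set g(λ) = (λ - a)^3*f(λ) = [31/37 - 23*λ/5] / (λ - a')^3.
Order-3 pole: residue = g''(a)/2; g''(3/2 + (1/22)*sqrt(1397)) = -(1628418/378950855)*sqrt(1397), so the residue is -(814209/378950855)*sqrt(1397).
List the singular points by increasing real part (a conjugate pair: the negative imaginary part first).


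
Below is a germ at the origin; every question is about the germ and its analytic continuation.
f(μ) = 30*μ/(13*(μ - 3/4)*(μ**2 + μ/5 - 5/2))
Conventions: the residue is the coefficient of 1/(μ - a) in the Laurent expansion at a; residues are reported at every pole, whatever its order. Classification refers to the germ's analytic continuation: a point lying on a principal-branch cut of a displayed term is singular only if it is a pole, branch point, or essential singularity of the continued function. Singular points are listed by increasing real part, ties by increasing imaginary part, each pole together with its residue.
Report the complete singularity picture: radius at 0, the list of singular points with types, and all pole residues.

Radius of convergence at 0: 3/4.
At -1/10 - (1/10)*sqrt(251): a pole of order 1; residue 900/1859 - (29100/466609)*sqrt(251).
At 3/4: a pole of order 1; residue -1800/1859.
At -1/10 + (1/10)*sqrt(251): a pole of order 1; residue 900/1859 + (29100/466609)*sqrt(251).

Denominator factor (μ**2 + μ/5 - 5/2): discriminant 251/25, real irrational roots -1/10 + (1/10)*sqrt(251) and -1/10 - (1/10)*sqrt(251); poles of order 1, moduli -1/10 + (1/10)*sqrt(251) and 1/10 + (1/10)*sqrt(251).
Denominator factor (μ - 3/4): pole of order 1 at 3/4, modulus 3/4.
The radius of convergence is the smallest modulus among the singular points: 3/4.
The factor μ**2 + μ/5 - 5/2 splits as (μ - a)(μ - a') with a = -1/10 - (1/10)*sqrt(251), a' = -1/10 + (1/10)*sqrt(251). At the order-1 pole a set g(μ) = (μ - a)*f(μ) = [30*μ/(13*(μ - 3/4))] / (μ - a').
Simple pole: residue = g(a) at a = -1/10 - (1/10)*sqrt(251), which is 900/1859 - (29100/466609)*sqrt(251).
At the order-1 pole 3/4 set g(μ) = (μ - (3/4))*f(μ) = 30*μ/(13*(μ**2 + μ/5 - 5/2)).
Simple pole: residue = g(a) at a = 3/4, which is -1800/1859.
The factor μ**2 + μ/5 - 5/2 splits as (μ - a)(μ - a') with a = -1/10 + (1/10)*sqrt(251), a' = -1/10 - (1/10)*sqrt(251). At the order-1 pole a set g(μ) = (μ - a)*f(μ) = [30*μ/(13*(μ - 3/4))] / (μ - a').
Simple pole: residue = g(a) at a = -1/10 + (1/10)*sqrt(251), which is 900/1859 + (29100/466609)*sqrt(251).
List the singular points by increasing real part (a conjugate pair: the negative imaginary part first).


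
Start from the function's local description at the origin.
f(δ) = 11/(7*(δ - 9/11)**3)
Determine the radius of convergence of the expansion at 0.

The radius of convergence is 9/11.

Denominator factor (δ - 9/11)^3: pole of order 3 at 9/11, modulus 9/11.
The radius of convergence is the smallest modulus among the singular points: 9/11.


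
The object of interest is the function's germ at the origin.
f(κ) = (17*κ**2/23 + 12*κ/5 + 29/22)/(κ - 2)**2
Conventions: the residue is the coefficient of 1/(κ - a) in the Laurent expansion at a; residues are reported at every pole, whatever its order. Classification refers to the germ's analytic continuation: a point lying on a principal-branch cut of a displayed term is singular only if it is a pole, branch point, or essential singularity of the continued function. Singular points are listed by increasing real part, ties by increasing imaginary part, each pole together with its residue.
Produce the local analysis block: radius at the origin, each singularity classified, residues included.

Radius of convergence at 0: 2.
At 2: a pole of order 2; residue 616/115.

Denominator factor (κ - 2)^2: pole of order 2 at 2, modulus 2.
The radius of convergence is the smallest modulus among the singular points: 2.
At the order-2 pole 2 set g(κ) = (κ - (2))^2*f(κ) = 17*κ**2/23 + 12*κ/5 + 29/22.
Order-2 pole: residue = g'(a); g'(2) = 616/115, so the residue is 616/115.


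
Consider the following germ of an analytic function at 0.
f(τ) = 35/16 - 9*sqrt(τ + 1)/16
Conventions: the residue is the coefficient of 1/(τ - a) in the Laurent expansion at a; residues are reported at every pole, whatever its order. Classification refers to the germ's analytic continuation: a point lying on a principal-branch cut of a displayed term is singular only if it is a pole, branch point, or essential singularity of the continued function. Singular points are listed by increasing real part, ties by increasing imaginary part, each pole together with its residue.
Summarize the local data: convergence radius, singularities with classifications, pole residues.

Branch term (-9/16)*sqrt(1 - τ/(-1)): its argument vanishes at τ = -1, a square-root branch point, modulus 1.
The radius of convergence is the smallest modulus among the singular points: 1.

Radius of convergence at 0: 1.
At -1: an algebraic (square-root) branch point.


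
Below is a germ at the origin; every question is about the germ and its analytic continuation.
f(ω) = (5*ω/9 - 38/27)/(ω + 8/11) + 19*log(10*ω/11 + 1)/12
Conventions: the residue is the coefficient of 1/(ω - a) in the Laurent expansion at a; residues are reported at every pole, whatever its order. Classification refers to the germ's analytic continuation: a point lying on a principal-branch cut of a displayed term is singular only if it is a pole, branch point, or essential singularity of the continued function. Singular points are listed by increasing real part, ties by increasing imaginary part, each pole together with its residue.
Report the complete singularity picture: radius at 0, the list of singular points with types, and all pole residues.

Denominator factor (ω + 8/11): pole of order 1 at -8/11, modulus 8/11.
Branch term (19/12)*log(1 - ω/(-11/10)): its argument vanishes at ω = -11/10, a logarithmic branch point, modulus 11/10.
The radius of convergence is the smallest modulus among the singular points: 8/11.
The branch term is analytic at -8/11 and contributes nothing to the residue; only the rational part matters.
At the order-1 pole -8/11 set g(ω) = (ω - (-8/11))*(rational part) = 5*ω/9 - 38/27.
Simple pole: residue = g(a) at a = -8/11, which is -538/297.
List the singular points by increasing real part (a conjugate pair: the negative imaginary part first).

Radius of convergence at 0: 8/11.
At -11/10: a logarithmic branch point.
At -8/11: a pole of order 1; residue -538/297.


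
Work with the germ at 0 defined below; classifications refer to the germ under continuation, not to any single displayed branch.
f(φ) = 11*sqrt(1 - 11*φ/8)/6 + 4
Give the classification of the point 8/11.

The point is an algebraic (square-root) branch point.

The term (11/6)*sqrt(1 - φ/(8/11)) has argument 1 - 8/11/(8/11) = 0 at 8/11: a square-root (algebraic, two-sheeted) branch point; the remaining terms are analytic or single-valued there.


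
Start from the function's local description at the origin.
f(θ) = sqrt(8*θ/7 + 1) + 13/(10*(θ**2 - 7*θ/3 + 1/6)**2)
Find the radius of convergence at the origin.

The radius of convergence is 7/6 - (1/6)*sqrt(43).

Denominator factor (θ**2 - 7*θ/3 + 1/6)^2: discriminant 43/9, real irrational roots 7/6 + (1/6)*sqrt(43) and 7/6 - (1/6)*sqrt(43); poles of order 2, moduli 7/6 + (1/6)*sqrt(43) and 7/6 - (1/6)*sqrt(43).
Branch term (1)*sqrt(1 - θ/(-7/8)): its argument vanishes at θ = -7/8, a square-root branch point, modulus 7/8.
The radius of convergence is the smallest modulus among the singular points: 7/6 - (1/6)*sqrt(43).


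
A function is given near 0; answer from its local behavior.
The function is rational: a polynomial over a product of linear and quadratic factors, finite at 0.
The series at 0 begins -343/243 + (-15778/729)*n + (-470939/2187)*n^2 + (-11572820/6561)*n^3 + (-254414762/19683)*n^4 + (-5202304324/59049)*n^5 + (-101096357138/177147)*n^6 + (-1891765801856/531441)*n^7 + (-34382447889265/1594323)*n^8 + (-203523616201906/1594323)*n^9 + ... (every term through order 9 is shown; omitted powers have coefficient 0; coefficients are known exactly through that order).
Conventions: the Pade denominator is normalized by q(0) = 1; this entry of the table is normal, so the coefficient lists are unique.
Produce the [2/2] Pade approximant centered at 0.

Taylor coefficients needed (read off): a_0 = -343/243, a_1 = -15778/729, a_2 = -470939/2187, a_3 = -11572820/6561, a_4 = -254414762/19683.
Write the denominator as Q(n) = 1 + q1*n + q2*n^2. Requiring Q*f - P = O(n^5) with deg P <= 2 kills the coefficients of n^3..n^4 in Q*f:
  n^3: a_3 + q1*a_2 + q2*a_1 = 0, i.e. -11572820/6561 + (-470939/2187)*q1 + (-15778/729)*q2 = 0.
  n^4: a_4 + q1*a_3 + q2*a_2 = 0, i.e. -254414762/19683 + (-11572820/6561)*q1 + (-470939/2187)*q2 = 0.
Solving this linear system: q1 = -12205256/999267, q2 = 39995606/999267.
The numerator is Q*f truncated at degree 2: P0 = a_0 = -343/243; P1 = a_1 + q1*a_0 = -356358478/80940627; P2 = a_2 + q1*a_1 + q2*a_0 = -5445549977/728465643.

The Pade approximant has numerator coefficients [-343/243, -356358478/80940627, -5445549977/728465643]; denominator coefficients [1, -12205256/999267, 39995606/999267].


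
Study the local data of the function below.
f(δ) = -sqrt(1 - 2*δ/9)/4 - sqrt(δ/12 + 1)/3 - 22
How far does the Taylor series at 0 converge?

Branch term (-1/3)*sqrt(1 - δ/(-12)): its argument vanishes at δ = -12, a square-root branch point, modulus 12.
Branch term (-1/4)*sqrt(1 - δ/(9/2)): its argument vanishes at δ = 9/2, a square-root branch point, modulus 9/2.
The radius of convergence is the smallest modulus among the singular points: 9/2.

The radius of convergence is 9/2.


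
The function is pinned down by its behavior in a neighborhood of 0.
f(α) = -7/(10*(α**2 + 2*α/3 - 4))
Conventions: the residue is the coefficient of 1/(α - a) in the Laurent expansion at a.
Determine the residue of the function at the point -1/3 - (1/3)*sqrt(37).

The factor α**2 + 2*α/3 - 4 splits as (α - a)(α - a') with a = -1/3 - (1/3)*sqrt(37), a' = -1/3 + (1/3)*sqrt(37). At the order-1 pole a set g(α) = (α - a)*f(α) = [-7/10] / (α - a').
Simple pole: residue = g(a) at a = -1/3 - (1/3)*sqrt(37), which is (21/740)*sqrt(37).

The residue is (21/740)*sqrt(37).


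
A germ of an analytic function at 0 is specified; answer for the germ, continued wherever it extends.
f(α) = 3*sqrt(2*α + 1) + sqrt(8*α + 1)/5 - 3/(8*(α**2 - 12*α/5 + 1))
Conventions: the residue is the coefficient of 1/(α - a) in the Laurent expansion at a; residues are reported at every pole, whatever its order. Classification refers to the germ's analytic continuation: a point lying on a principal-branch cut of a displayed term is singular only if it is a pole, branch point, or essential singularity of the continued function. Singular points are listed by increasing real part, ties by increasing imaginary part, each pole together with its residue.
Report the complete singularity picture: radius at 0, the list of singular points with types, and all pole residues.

Denominator factor (α**2 - 12*α/5 + 1): discriminant 44/25, real irrational roots 6/5 + (1/5)*sqrt(11) and 6/5 - (1/5)*sqrt(11); poles of order 1, moduli 6/5 + (1/5)*sqrt(11) and 6/5 - (1/5)*sqrt(11).
Branch term (1/5)*sqrt(1 - α/(-1/8)): its argument vanishes at α = -1/8, a square-root branch point, modulus 1/8.
Branch term (3)*sqrt(1 - α/(-1/2)): its argument vanishes at α = -1/2, a square-root branch point, modulus 1/2.
The radius of convergence is the smallest modulus among the singular points: 1/8.
The branch terms are analytic at 6/5 - (1/5)*sqrt(11) and contribute nothing to the residue; only the rational part matters.
The factor α**2 - 12*α/5 + 1 splits as (α - a)(α - a') with a = 6/5 - (1/5)*sqrt(11), a' = 6/5 + (1/5)*sqrt(11). At the order-1 pole a set g(α) = (α - a)*(rational part) = [-3/8] / (α - a').
Simple pole: residue = g(a) at a = 6/5 - (1/5)*sqrt(11), which is (15/176)*sqrt(11).
The branch terms are analytic at 6/5 + (1/5)*sqrt(11) and contribute nothing to the residue; only the rational part matters.
The factor α**2 - 12*α/5 + 1 splits as (α - a)(α - a') with a = 6/5 + (1/5)*sqrt(11), a' = 6/5 - (1/5)*sqrt(11). At the order-1 pole a set g(α) = (α - a)*(rational part) = [-3/8] / (α - a').
Simple pole: residue = g(a) at a = 6/5 + (1/5)*sqrt(11), which is -(15/176)*sqrt(11).
List the singular points by increasing real part (a conjugate pair: the negative imaginary part first).

Radius of convergence at 0: 1/8.
At -1/2: an algebraic (square-root) branch point.
At -1/8: an algebraic (square-root) branch point.
At 6/5 - (1/5)*sqrt(11): a pole of order 1; residue (15/176)*sqrt(11).
At 6/5 + (1/5)*sqrt(11): a pole of order 1; residue -(15/176)*sqrt(11).


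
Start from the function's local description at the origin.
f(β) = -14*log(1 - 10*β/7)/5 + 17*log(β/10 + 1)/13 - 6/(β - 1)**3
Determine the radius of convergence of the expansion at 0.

The radius of convergence is 7/10.

Denominator factor (β - 1)^3: pole of order 3 at 1, modulus 1.
Branch term (-14/5)*log(1 - β/(7/10)): its argument vanishes at β = 7/10, a logarithmic branch point, modulus 7/10.
Branch term (17/13)*log(1 - β/(-10)): its argument vanishes at β = -10, a logarithmic branch point, modulus 10.
The radius of convergence is the smallest modulus among the singular points: 7/10.


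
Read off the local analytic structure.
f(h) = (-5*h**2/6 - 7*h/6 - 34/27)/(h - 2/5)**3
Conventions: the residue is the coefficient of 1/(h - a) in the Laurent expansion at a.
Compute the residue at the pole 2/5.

The residue is -5/6.

At the order-3 pole 2/5 set g(h) = (h - (2/5))^3*f(h) = -5*h**2/6 - 7*h/6 - 34/27.
Order-3 pole: residue = g''(a)/2; g''(2/5) = -5/3, so the residue is -5/6.


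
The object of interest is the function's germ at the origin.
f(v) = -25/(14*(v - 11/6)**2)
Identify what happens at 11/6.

The point is a pole of order 2.

The denominator factor v - 11/6 vanishes at 11/6 and appears to the power 2; the numerator there equals -25/14, nonzero, and no other factor vanishes.
Hence a pole whose order is the multiplicity, 2.


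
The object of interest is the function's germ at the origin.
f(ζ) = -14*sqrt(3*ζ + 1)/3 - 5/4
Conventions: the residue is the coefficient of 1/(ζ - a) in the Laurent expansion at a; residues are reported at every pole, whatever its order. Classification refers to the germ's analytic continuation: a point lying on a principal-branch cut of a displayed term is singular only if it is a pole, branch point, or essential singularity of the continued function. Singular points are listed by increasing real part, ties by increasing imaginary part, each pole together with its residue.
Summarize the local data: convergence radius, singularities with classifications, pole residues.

Radius of convergence at 0: 1/3.
At -1/3: an algebraic (square-root) branch point.

Branch term (-14/3)*sqrt(1 - ζ/(-1/3)): its argument vanishes at ζ = -1/3, a square-root branch point, modulus 1/3.
The radius of convergence is the smallest modulus among the singular points: 1/3.


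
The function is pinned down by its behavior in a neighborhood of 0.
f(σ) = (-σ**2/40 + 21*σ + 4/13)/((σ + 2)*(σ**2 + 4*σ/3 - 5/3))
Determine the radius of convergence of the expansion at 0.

The radius of convergence is -2/3 + (1/3)*sqrt(19).

Denominator factor (σ**2 + 4*σ/3 - 5/3): discriminant 76/9, real irrational roots -2/3 + (1/3)*sqrt(19) and -2/3 - (1/3)*sqrt(19); poles of order 1, moduli -2/3 + (1/3)*sqrt(19) and 2/3 + (1/3)*sqrt(19).
Denominator factor (σ + 2): pole of order 1 at -2, modulus 2.
The radius of convergence is the smallest modulus among the singular points: -2/3 + (1/3)*sqrt(19).


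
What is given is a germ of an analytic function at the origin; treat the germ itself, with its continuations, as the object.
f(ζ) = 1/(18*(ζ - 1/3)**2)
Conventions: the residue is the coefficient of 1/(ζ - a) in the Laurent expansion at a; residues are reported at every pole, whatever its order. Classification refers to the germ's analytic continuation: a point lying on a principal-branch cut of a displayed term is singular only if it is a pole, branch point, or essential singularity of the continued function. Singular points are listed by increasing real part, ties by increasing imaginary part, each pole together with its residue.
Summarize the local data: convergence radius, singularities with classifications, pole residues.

Radius of convergence at 0: 1/3.
At 1/3: a pole of order 2; residue 0.

Denominator factor (ζ - 1/3)^2: pole of order 2 at 1/3, modulus 1/3.
The radius of convergence is the smallest modulus among the singular points: 1/3.
At the order-2 pole 1/3 set g(ζ) = (ζ - (1/3))^2*f(ζ) = 1/18.
Order-2 pole: residue = g'(a); g'(1/3) = 0, so the residue is 0.
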